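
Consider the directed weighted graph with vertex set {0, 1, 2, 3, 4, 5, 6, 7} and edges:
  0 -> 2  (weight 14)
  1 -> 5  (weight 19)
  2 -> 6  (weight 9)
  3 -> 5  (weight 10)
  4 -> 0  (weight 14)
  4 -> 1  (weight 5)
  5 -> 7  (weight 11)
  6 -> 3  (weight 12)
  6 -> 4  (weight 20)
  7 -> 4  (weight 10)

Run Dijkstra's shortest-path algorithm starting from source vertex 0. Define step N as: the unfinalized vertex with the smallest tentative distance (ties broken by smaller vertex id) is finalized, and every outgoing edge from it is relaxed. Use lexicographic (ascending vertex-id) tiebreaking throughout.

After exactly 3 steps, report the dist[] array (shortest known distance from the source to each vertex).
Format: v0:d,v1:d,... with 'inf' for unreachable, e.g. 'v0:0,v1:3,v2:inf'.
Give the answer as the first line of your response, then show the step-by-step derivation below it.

v0:0,v1:inf,v2:14,v3:35,v4:43,v5:inf,v6:23,v7:inf

step 1: dist = v0:0,v1:inf,v2:14,v3:inf,v4:inf,v5:inf,v6:inf,v7:inf
step 2: dist = v0:0,v1:inf,v2:14,v3:inf,v4:inf,v5:inf,v6:23,v7:inf
step 3: dist = v0:0,v1:inf,v2:14,v3:35,v4:43,v5:inf,v6:23,v7:inf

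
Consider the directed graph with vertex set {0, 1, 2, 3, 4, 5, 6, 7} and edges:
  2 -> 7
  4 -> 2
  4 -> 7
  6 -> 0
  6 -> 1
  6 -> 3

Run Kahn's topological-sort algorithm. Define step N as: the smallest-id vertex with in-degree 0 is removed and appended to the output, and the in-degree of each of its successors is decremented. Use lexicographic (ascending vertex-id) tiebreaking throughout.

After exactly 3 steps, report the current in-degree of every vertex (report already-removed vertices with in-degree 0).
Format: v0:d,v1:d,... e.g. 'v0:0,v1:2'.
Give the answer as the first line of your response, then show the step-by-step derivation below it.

v0:1,v1:1,v2:0,v3:1,v4:0,v5:0,v6:0,v7:0

step 1: output 4; order=[4]; indeg=(1,1,0,1,0,0,0,1)
step 2: output 2; order=[4,2]; indeg=(1,1,0,1,0,0,0,0)
step 3: output 5; order=[4,2,5]; indeg=(1,1,0,1,0,0,0,0)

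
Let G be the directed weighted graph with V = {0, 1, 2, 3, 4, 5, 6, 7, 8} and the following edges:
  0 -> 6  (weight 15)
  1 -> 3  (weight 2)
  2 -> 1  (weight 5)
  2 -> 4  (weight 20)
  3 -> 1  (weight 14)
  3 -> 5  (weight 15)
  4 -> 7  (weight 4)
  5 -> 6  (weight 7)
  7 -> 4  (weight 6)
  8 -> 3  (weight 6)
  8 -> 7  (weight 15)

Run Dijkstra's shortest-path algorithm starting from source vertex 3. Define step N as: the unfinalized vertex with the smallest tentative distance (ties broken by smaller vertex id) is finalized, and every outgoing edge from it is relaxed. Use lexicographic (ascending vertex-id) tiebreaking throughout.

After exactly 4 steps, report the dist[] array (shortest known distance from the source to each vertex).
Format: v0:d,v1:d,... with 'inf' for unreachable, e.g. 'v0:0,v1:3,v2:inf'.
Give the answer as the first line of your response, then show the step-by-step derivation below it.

v0:inf,v1:14,v2:inf,v3:0,v4:inf,v5:15,v6:22,v7:inf,v8:inf

step 1: dist = v0:inf,v1:14,v2:inf,v3:0,v4:inf,v5:15,v6:inf,v7:inf,v8:inf
step 2: dist = v0:inf,v1:14,v2:inf,v3:0,v4:inf,v5:15,v6:inf,v7:inf,v8:inf
step 3: dist = v0:inf,v1:14,v2:inf,v3:0,v4:inf,v5:15,v6:22,v7:inf,v8:inf
step 4: dist = v0:inf,v1:14,v2:inf,v3:0,v4:inf,v5:15,v6:22,v7:inf,v8:inf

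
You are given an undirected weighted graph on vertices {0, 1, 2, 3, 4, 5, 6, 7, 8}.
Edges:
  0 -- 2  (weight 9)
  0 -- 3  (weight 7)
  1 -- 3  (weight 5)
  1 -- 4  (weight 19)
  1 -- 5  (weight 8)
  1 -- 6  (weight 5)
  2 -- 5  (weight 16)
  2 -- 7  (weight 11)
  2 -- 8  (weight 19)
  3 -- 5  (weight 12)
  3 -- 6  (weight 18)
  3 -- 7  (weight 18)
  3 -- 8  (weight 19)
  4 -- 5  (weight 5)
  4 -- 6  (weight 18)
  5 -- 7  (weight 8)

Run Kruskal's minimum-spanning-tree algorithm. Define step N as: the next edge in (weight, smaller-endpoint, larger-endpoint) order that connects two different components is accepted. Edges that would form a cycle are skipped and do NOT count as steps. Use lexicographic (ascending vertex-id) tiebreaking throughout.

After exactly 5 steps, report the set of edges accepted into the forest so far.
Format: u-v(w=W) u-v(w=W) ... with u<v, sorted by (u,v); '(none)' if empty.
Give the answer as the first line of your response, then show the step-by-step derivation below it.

0-3(w=7) 1-3(w=5) 1-5(w=8) 1-6(w=5) 4-5(w=5)

step 1: add edge 1-3 (w=5); MST = {1-3(w=5)}
step 2: add edge 1-6 (w=5); MST = {1-3(w=5) 1-6(w=5)}
step 3: add edge 4-5 (w=5); MST = {1-3(w=5) 1-6(w=5) 4-5(w=5)}
step 4: add edge 0-3 (w=7); MST = {0-3(w=7) 1-3(w=5) 1-6(w=5) 4-5(w=5)}
step 5: add edge 1-5 (w=8); MST = {0-3(w=7) 1-3(w=5) 1-5(w=8) 1-6(w=5) 4-5(w=5)}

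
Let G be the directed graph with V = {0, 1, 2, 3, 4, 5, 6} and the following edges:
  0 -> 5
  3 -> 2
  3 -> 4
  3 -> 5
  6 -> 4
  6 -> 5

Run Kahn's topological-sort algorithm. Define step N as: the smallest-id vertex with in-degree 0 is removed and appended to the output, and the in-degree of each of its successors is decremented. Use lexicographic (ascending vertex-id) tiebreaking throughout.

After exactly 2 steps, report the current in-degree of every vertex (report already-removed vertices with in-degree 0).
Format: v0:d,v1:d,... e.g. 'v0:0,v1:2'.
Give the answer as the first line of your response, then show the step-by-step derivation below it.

v0:0,v1:0,v2:1,v3:0,v4:2,v5:2,v6:0

step 1: output 0; order=[0]; indeg=(0,0,1,0,2,2,0)
step 2: output 1; order=[0,1]; indeg=(0,0,1,0,2,2,0)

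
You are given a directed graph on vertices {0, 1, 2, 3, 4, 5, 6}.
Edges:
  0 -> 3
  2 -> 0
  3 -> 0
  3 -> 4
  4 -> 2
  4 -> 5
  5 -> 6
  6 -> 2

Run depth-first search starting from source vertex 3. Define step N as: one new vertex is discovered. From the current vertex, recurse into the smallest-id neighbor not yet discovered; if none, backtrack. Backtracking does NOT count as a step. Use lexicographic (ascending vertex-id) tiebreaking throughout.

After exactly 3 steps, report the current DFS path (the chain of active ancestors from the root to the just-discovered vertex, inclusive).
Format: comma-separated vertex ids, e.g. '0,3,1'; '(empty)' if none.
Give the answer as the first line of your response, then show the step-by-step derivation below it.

3,4

step 1: discover 3; path=3; order=3
step 2: discover 0; path=3>0; order=3,0
step 3: discover 4; path=3>4; order=3,0,4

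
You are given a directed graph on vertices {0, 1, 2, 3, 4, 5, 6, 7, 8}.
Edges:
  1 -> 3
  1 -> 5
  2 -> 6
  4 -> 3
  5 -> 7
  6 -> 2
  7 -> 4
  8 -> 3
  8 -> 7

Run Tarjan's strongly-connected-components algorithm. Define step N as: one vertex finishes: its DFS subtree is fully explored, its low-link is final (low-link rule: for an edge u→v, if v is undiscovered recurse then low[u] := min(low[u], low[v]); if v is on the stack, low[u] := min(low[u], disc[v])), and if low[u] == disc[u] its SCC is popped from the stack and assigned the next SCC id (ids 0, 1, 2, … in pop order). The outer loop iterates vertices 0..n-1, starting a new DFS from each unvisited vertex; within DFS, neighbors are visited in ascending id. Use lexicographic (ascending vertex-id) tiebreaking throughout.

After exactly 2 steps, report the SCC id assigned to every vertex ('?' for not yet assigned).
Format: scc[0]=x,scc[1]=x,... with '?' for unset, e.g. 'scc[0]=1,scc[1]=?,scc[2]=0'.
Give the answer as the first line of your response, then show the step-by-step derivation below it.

scc[0]=0,scc[1]=?,scc[2]=?,scc[3]=1,scc[4]=?,scc[5]=?,scc[6]=?,scc[7]=?,scc[8]=?

step 1: low=(low[0]=0,low[1]=?,low[2]=?,low[3]=?,low[4]=?,low[5]=?,low[6]=?,low[7]=?,low[8]=?); scc=(scc[0]=0,scc[1]=?,scc[2]=?,scc[3]=?,scc[4]=?,scc[5]=?,scc[6]=?,scc[7]=?,scc[8]=?)
step 2: low=(low[0]=0,low[1]=1,low[2]=?,low[3]=2,low[4]=?,low[5]=?,low[6]=?,low[7]=?,low[8]=?); scc=(scc[0]=0,scc[1]=?,scc[2]=?,scc[3]=1,scc[4]=?,scc[5]=?,scc[6]=?,scc[7]=?,scc[8]=?)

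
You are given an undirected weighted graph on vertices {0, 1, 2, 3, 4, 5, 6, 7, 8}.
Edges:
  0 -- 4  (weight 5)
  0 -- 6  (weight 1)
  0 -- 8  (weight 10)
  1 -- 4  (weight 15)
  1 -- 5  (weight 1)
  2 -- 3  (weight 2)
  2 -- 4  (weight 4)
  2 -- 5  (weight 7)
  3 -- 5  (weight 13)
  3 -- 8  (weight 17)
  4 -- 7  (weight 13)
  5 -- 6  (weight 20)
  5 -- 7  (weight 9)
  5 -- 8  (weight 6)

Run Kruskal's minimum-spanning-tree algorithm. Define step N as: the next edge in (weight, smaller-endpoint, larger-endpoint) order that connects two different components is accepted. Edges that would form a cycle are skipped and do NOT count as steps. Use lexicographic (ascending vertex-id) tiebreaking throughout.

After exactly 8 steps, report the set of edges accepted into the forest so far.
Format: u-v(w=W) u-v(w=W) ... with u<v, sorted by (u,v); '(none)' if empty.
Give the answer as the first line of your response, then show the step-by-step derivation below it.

0-4(w=5) 0-6(w=1) 1-5(w=1) 2-3(w=2) 2-4(w=4) 2-5(w=7) 5-7(w=9) 5-8(w=6)

step 1: add edge 0-6 (w=1); MST = {0-6(w=1)}
step 2: add edge 1-5 (w=1); MST = {0-6(w=1) 1-5(w=1)}
step 3: add edge 2-3 (w=2); MST = {0-6(w=1) 1-5(w=1) 2-3(w=2)}
step 4: add edge 2-4 (w=4); MST = {0-6(w=1) 1-5(w=1) 2-3(w=2) 2-4(w=4)}
step 5: add edge 0-4 (w=5); MST = {0-4(w=5) 0-6(w=1) 1-5(w=1) 2-3(w=2) 2-4(w=4)}
step 6: add edge 5-8 (w=6); MST = {0-4(w=5) 0-6(w=1) 1-5(w=1) 2-3(w=2) 2-4(w=4) 5-8(w=6)}
step 7: add edge 2-5 (w=7); MST = {0-4(w=5) 0-6(w=1) 1-5(w=1) 2-3(w=2) 2-4(w=4) 2-5(w=7) 5-8(w=6)}
step 8: add edge 5-7 (w=9); MST = {0-4(w=5) 0-6(w=1) 1-5(w=1) 2-3(w=2) 2-4(w=4) 2-5(w=7) 5-7(w=9) 5-8(w=6)}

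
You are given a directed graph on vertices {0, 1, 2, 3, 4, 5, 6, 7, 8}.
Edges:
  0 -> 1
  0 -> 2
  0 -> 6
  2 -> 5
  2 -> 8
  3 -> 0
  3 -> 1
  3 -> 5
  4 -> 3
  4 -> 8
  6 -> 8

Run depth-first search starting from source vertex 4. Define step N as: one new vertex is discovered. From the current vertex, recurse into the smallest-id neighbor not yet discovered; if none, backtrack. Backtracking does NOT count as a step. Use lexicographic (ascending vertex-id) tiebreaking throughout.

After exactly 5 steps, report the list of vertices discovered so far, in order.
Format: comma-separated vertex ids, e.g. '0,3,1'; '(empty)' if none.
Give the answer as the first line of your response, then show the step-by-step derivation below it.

4,3,0,1,2

step 1: discover 4; path=4; order=4
step 2: discover 3; path=4>3; order=4,3
step 3: discover 0; path=4>3>0; order=4,3,0
step 4: discover 1; path=4>3>0>1; order=4,3,0,1
step 5: discover 2; path=4>3>0>2; order=4,3,0,1,2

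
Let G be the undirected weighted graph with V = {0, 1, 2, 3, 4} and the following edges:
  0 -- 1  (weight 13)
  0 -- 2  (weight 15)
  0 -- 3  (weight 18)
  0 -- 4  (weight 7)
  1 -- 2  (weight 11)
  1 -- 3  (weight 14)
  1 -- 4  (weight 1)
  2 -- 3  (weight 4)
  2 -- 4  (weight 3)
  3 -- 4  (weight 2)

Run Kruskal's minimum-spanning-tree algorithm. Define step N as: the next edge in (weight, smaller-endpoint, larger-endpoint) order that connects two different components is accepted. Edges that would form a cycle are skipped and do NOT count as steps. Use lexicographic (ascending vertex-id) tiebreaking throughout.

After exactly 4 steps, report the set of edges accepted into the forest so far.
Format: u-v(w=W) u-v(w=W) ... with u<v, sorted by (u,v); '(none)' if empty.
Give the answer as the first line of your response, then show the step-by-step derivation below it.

0-4(w=7) 1-4(w=1) 2-4(w=3) 3-4(w=2)

step 1: add edge 1-4 (w=1); MST = {1-4(w=1)}
step 2: add edge 3-4 (w=2); MST = {1-4(w=1) 3-4(w=2)}
step 3: add edge 2-4 (w=3); MST = {1-4(w=1) 2-4(w=3) 3-4(w=2)}
step 4: add edge 0-4 (w=7); MST = {0-4(w=7) 1-4(w=1) 2-4(w=3) 3-4(w=2)}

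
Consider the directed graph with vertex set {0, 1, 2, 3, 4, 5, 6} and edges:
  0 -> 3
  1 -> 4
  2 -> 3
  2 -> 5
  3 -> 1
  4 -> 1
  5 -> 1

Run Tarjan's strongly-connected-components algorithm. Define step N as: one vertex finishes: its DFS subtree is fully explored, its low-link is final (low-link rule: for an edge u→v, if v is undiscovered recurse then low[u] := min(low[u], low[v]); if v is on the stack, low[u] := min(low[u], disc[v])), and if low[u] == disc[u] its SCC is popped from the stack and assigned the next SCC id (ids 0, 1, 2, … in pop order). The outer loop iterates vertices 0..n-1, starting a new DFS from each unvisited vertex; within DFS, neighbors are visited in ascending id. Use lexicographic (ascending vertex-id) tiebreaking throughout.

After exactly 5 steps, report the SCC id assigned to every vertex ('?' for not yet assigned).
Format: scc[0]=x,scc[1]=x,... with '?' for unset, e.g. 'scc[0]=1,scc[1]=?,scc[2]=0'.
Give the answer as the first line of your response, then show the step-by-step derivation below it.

scc[0]=2,scc[1]=0,scc[2]=?,scc[3]=1,scc[4]=0,scc[5]=3,scc[6]=?

step 1: low=(low[0]=0,low[1]=2,low[2]=?,low[3]=1,low[4]=2,low[5]=?,low[6]=?); scc=(scc[0]=?,scc[1]=?,scc[2]=?,scc[3]=?,scc[4]=?,scc[5]=?,scc[6]=?)
step 2: low=(low[0]=0,low[1]=2,low[2]=?,low[3]=1,low[4]=2,low[5]=?,low[6]=?); scc=(scc[0]=?,scc[1]=0,scc[2]=?,scc[3]=?,scc[4]=0,scc[5]=?,scc[6]=?)
step 3: low=(low[0]=0,low[1]=2,low[2]=?,low[3]=1,low[4]=2,low[5]=?,low[6]=?); scc=(scc[0]=?,scc[1]=0,scc[2]=?,scc[3]=1,scc[4]=0,scc[5]=?,scc[6]=?)
step 4: low=(low[0]=0,low[1]=2,low[2]=?,low[3]=1,low[4]=2,low[5]=?,low[6]=?); scc=(scc[0]=2,scc[1]=0,scc[2]=?,scc[3]=1,scc[4]=0,scc[5]=?,scc[6]=?)
step 5: low=(low[0]=0,low[1]=2,low[2]=4,low[3]=1,low[4]=2,low[5]=5,low[6]=?); scc=(scc[0]=2,scc[1]=0,scc[2]=?,scc[3]=1,scc[4]=0,scc[5]=3,scc[6]=?)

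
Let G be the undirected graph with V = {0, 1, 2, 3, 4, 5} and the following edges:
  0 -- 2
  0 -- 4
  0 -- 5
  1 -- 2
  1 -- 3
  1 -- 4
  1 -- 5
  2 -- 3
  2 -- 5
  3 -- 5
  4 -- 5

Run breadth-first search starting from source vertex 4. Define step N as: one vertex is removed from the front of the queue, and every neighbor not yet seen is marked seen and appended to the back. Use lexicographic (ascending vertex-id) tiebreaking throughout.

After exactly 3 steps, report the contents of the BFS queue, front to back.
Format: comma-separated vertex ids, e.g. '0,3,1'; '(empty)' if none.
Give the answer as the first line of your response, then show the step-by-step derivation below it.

5,2,3

step 1: dequeue 4; queue=[0,1,5]; order=4
step 2: dequeue 0; queue=[1,5,2]; order=4,0
step 3: dequeue 1; queue=[5,2,3]; order=4,0,1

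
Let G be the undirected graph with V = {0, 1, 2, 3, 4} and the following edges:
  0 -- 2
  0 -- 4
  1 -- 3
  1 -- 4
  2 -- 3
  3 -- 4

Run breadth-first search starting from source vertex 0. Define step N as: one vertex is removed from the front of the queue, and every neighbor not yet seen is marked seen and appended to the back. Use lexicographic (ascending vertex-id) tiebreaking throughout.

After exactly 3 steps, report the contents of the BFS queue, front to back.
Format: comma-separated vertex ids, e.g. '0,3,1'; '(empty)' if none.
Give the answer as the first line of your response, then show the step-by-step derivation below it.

3,1

step 1: dequeue 0; queue=[2,4]; order=0
step 2: dequeue 2; queue=[4,3]; order=0,2
step 3: dequeue 4; queue=[3,1]; order=0,2,4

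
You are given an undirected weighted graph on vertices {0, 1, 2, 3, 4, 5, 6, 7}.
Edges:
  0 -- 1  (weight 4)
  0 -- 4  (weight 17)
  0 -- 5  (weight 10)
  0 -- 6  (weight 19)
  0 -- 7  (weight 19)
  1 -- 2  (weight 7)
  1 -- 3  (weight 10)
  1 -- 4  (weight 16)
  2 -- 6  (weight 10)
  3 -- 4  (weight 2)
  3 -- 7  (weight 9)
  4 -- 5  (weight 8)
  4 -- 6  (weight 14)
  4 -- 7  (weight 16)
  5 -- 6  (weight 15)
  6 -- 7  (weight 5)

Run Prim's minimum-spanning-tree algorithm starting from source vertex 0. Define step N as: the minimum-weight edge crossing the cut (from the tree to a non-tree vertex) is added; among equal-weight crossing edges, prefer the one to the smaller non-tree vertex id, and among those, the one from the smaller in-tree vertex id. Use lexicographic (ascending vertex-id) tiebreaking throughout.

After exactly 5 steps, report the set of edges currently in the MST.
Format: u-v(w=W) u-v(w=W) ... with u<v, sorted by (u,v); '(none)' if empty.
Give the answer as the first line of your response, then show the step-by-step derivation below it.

0-1(w=4) 1-2(w=7) 1-3(w=10) 3-4(w=2) 4-5(w=8)

step 1: add edge 0-1 (w=4); MST = {0-1(w=4)}
step 2: add edge 1-2 (w=7); MST = {0-1(w=4) 1-2(w=7)}
step 3: add edge 1-3 (w=10); MST = {0-1(w=4) 1-2(w=7) 1-3(w=10)}
step 4: add edge 3-4 (w=2); MST = {0-1(w=4) 1-2(w=7) 1-3(w=10) 3-4(w=2)}
step 5: add edge 4-5 (w=8); MST = {0-1(w=4) 1-2(w=7) 1-3(w=10) 3-4(w=2) 4-5(w=8)}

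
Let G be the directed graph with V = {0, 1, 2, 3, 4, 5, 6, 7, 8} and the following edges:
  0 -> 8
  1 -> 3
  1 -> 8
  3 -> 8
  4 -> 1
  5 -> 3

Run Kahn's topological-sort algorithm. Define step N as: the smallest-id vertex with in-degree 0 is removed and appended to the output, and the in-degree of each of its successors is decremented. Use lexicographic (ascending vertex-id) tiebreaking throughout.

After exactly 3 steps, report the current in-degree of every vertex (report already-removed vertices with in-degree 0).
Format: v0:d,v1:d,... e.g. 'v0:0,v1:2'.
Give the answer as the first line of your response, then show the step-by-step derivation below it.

v0:0,v1:0,v2:0,v3:2,v4:0,v5:0,v6:0,v7:0,v8:2

step 1: output 0; order=[0]; indeg=(0,1,0,2,0,0,0,0,2)
step 2: output 2; order=[0,2]; indeg=(0,1,0,2,0,0,0,0,2)
step 3: output 4; order=[0,2,4]; indeg=(0,0,0,2,0,0,0,0,2)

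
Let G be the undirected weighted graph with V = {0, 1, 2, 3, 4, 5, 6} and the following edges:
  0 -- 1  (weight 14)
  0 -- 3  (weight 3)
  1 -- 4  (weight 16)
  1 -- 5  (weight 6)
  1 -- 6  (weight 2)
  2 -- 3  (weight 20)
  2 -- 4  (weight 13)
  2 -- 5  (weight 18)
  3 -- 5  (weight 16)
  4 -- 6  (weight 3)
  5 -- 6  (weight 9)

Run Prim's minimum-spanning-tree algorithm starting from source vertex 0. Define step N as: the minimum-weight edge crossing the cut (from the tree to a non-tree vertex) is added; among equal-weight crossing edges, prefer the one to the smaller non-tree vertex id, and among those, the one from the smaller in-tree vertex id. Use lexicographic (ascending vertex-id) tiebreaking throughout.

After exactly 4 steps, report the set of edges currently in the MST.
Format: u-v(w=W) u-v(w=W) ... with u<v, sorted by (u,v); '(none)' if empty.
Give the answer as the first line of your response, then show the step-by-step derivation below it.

0-1(w=14) 0-3(w=3) 1-6(w=2) 4-6(w=3)

step 1: add edge 0-3 (w=3); MST = {0-3(w=3)}
step 2: add edge 0-1 (w=14); MST = {0-1(w=14) 0-3(w=3)}
step 3: add edge 1-6 (w=2); MST = {0-1(w=14) 0-3(w=3) 1-6(w=2)}
step 4: add edge 4-6 (w=3); MST = {0-1(w=14) 0-3(w=3) 1-6(w=2) 4-6(w=3)}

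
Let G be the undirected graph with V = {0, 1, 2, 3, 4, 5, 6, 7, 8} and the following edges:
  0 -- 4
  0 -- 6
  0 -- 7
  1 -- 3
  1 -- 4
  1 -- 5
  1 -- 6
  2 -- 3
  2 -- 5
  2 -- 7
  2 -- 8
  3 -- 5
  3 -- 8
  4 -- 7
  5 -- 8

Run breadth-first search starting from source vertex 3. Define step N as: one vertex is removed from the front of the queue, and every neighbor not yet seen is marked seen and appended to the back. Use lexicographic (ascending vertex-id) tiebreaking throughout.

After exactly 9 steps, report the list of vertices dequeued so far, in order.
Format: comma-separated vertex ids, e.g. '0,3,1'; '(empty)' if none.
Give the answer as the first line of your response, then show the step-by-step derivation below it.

3,1,2,5,8,4,6,7,0

step 1: dequeue 3; queue=[1,2,5,8]; order=3
step 2: dequeue 1; queue=[2,5,8,4,6]; order=3,1
step 3: dequeue 2; queue=[5,8,4,6,7]; order=3,1,2
step 4: dequeue 5; queue=[8,4,6,7]; order=3,1,2,5
step 5: dequeue 8; queue=[4,6,7]; order=3,1,2,5,8
step 6: dequeue 4; queue=[6,7,0]; order=3,1,2,5,8,4
step 7: dequeue 6; queue=[7,0]; order=3,1,2,5,8,4,6
step 8: dequeue 7; queue=[0]; order=3,1,2,5,8,4,6,7
step 9: dequeue 0; queue=[(empty)]; order=3,1,2,5,8,4,6,7,0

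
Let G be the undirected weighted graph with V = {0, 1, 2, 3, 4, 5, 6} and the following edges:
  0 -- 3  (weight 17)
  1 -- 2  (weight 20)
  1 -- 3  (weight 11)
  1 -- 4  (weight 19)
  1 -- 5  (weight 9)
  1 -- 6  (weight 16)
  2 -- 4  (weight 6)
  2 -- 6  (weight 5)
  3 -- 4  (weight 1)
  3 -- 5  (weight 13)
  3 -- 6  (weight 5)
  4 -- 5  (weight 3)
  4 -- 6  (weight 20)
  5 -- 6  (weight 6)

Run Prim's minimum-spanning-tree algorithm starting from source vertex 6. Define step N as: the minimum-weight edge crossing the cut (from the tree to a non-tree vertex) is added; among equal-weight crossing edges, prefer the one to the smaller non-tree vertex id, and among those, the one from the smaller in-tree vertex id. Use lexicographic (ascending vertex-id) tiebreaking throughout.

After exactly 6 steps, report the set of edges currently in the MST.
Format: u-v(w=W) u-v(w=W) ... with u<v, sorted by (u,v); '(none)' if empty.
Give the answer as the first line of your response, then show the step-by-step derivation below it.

0-3(w=17) 1-5(w=9) 2-6(w=5) 3-4(w=1) 3-6(w=5) 4-5(w=3)

step 1: add edge 2-6 (w=5); MST = {2-6(w=5)}
step 2: add edge 3-6 (w=5); MST = {2-6(w=5) 3-6(w=5)}
step 3: add edge 3-4 (w=1); MST = {2-6(w=5) 3-4(w=1) 3-6(w=5)}
step 4: add edge 4-5 (w=3); MST = {2-6(w=5) 3-4(w=1) 3-6(w=5) 4-5(w=3)}
step 5: add edge 1-5 (w=9); MST = {1-5(w=9) 2-6(w=5) 3-4(w=1) 3-6(w=5) 4-5(w=3)}
step 6: add edge 0-3 (w=17); MST = {0-3(w=17) 1-5(w=9) 2-6(w=5) 3-4(w=1) 3-6(w=5) 4-5(w=3)}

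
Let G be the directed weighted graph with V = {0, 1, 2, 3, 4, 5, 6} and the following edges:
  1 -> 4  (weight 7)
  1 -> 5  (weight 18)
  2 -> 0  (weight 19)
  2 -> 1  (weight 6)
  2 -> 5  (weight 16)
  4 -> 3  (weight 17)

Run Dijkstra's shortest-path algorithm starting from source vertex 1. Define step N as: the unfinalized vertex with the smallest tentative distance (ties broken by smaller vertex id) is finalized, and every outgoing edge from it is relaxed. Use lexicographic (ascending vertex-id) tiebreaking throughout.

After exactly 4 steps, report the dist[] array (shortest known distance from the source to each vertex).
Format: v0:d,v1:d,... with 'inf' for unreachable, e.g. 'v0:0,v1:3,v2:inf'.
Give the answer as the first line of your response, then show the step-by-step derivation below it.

v0:inf,v1:0,v2:inf,v3:24,v4:7,v5:18,v6:inf

step 1: dist = v0:inf,v1:0,v2:inf,v3:inf,v4:7,v5:18,v6:inf
step 2: dist = v0:inf,v1:0,v2:inf,v3:24,v4:7,v5:18,v6:inf
step 3: dist = v0:inf,v1:0,v2:inf,v3:24,v4:7,v5:18,v6:inf
step 4: dist = v0:inf,v1:0,v2:inf,v3:24,v4:7,v5:18,v6:inf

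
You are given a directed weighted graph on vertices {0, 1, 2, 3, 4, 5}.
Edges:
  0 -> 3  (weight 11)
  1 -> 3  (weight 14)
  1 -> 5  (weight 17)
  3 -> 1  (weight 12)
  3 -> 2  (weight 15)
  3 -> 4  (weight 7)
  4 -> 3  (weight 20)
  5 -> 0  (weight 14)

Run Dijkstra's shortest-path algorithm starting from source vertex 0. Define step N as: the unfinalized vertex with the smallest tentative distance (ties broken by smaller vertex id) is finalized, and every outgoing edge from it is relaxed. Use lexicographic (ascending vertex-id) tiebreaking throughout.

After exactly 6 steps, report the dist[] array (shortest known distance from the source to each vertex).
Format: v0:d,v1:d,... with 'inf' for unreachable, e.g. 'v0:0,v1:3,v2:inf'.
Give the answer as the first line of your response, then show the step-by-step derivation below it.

v0:0,v1:23,v2:26,v3:11,v4:18,v5:40

step 1: dist = v0:0,v1:inf,v2:inf,v3:11,v4:inf,v5:inf
step 2: dist = v0:0,v1:23,v2:26,v3:11,v4:18,v5:inf
step 3: dist = v0:0,v1:23,v2:26,v3:11,v4:18,v5:inf
step 4: dist = v0:0,v1:23,v2:26,v3:11,v4:18,v5:40
step 5: dist = v0:0,v1:23,v2:26,v3:11,v4:18,v5:40
step 6: dist = v0:0,v1:23,v2:26,v3:11,v4:18,v5:40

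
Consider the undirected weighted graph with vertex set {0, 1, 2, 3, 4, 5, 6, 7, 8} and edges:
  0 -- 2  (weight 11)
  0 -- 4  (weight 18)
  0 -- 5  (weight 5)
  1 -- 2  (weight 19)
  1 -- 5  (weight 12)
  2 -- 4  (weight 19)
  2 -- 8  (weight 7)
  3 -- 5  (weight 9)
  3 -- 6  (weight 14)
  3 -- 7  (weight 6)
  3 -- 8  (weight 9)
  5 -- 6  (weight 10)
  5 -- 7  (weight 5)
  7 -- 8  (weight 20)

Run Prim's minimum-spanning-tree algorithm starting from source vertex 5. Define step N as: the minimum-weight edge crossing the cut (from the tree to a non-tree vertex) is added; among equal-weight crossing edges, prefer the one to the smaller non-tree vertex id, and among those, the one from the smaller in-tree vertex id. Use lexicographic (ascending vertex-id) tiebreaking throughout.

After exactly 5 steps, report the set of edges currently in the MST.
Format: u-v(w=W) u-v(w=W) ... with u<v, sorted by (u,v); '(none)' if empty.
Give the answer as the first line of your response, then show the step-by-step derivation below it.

0-5(w=5) 2-8(w=7) 3-7(w=6) 3-8(w=9) 5-7(w=5)

step 1: add edge 0-5 (w=5); MST = {0-5(w=5)}
step 2: add edge 5-7 (w=5); MST = {0-5(w=5) 5-7(w=5)}
step 3: add edge 3-7 (w=6); MST = {0-5(w=5) 3-7(w=6) 5-7(w=5)}
step 4: add edge 3-8 (w=9); MST = {0-5(w=5) 3-7(w=6) 3-8(w=9) 5-7(w=5)}
step 5: add edge 2-8 (w=7); MST = {0-5(w=5) 2-8(w=7) 3-7(w=6) 3-8(w=9) 5-7(w=5)}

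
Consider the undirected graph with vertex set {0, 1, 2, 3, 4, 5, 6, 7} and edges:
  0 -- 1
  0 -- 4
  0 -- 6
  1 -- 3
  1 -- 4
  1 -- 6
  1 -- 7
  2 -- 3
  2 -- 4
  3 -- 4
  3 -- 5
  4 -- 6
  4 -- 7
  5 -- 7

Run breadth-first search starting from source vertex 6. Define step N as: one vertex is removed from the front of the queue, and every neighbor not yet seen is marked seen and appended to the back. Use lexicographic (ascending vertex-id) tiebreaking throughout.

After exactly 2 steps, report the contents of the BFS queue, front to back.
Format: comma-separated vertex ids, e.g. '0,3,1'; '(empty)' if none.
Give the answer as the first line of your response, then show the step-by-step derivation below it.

1,4

step 1: dequeue 6; queue=[0,1,4]; order=6
step 2: dequeue 0; queue=[1,4]; order=6,0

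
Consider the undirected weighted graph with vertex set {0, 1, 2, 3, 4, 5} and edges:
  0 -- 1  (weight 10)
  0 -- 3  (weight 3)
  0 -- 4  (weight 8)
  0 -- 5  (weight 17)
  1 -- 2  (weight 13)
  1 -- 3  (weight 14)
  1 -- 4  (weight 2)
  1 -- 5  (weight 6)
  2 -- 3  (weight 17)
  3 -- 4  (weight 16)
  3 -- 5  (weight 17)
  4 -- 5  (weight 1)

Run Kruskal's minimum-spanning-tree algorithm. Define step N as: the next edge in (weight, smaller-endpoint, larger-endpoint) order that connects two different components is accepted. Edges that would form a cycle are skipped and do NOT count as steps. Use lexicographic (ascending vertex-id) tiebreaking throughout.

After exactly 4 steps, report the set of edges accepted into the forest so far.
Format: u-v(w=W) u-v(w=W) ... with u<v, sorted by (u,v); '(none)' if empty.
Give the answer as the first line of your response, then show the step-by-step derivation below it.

0-3(w=3) 0-4(w=8) 1-4(w=2) 4-5(w=1)

step 1: add edge 4-5 (w=1); MST = {4-5(w=1)}
step 2: add edge 1-4 (w=2); MST = {1-4(w=2) 4-5(w=1)}
step 3: add edge 0-3 (w=3); MST = {0-3(w=3) 1-4(w=2) 4-5(w=1)}
step 4: add edge 0-4 (w=8); MST = {0-3(w=3) 0-4(w=8) 1-4(w=2) 4-5(w=1)}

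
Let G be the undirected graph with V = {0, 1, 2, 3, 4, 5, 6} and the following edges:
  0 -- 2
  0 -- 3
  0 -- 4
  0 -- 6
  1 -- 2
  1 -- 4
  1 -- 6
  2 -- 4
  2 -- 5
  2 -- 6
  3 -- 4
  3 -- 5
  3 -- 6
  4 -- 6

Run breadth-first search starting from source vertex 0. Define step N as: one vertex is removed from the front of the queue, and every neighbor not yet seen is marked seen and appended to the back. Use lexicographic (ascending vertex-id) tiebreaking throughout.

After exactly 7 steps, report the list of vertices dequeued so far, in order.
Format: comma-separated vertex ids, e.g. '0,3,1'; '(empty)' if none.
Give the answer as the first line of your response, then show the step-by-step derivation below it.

0,2,3,4,6,1,5

step 1: dequeue 0; queue=[2,3,4,6]; order=0
step 2: dequeue 2; queue=[3,4,6,1,5]; order=0,2
step 3: dequeue 3; queue=[4,6,1,5]; order=0,2,3
step 4: dequeue 4; queue=[6,1,5]; order=0,2,3,4
step 5: dequeue 6; queue=[1,5]; order=0,2,3,4,6
step 6: dequeue 1; queue=[5]; order=0,2,3,4,6,1
step 7: dequeue 5; queue=[(empty)]; order=0,2,3,4,6,1,5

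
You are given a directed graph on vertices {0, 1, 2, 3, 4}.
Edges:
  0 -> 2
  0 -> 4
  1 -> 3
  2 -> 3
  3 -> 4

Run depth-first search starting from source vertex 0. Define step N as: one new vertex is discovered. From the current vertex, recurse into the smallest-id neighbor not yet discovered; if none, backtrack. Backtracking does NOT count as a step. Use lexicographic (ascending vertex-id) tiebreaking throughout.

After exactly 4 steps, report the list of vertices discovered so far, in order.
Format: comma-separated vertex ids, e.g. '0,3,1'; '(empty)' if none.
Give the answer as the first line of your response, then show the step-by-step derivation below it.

0,2,3,4

step 1: discover 0; path=0; order=0
step 2: discover 2; path=0>2; order=0,2
step 3: discover 3; path=0>2>3; order=0,2,3
step 4: discover 4; path=0>2>3>4; order=0,2,3,4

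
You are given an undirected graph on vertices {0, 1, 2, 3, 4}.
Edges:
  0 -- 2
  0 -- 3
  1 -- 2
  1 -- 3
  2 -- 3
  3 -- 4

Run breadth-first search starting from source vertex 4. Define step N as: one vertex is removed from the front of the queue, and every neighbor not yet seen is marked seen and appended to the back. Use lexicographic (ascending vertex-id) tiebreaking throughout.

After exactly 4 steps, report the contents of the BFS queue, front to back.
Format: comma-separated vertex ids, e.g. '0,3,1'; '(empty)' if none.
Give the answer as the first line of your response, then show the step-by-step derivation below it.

2

step 1: dequeue 4; queue=[3]; order=4
step 2: dequeue 3; queue=[0,1,2]; order=4,3
step 3: dequeue 0; queue=[1,2]; order=4,3,0
step 4: dequeue 1; queue=[2]; order=4,3,0,1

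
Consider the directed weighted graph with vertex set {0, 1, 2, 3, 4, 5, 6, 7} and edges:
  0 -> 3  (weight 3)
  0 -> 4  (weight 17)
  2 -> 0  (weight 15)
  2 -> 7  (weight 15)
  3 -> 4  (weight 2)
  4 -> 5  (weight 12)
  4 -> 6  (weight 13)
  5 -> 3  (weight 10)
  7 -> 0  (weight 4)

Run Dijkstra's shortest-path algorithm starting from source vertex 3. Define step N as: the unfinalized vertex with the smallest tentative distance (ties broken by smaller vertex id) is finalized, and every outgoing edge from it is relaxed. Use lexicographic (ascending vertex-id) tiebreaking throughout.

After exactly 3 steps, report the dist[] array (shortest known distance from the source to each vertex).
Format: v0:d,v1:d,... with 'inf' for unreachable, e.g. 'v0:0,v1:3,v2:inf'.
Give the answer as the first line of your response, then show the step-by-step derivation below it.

v0:inf,v1:inf,v2:inf,v3:0,v4:2,v5:14,v6:15,v7:inf

step 1: dist = v0:inf,v1:inf,v2:inf,v3:0,v4:2,v5:inf,v6:inf,v7:inf
step 2: dist = v0:inf,v1:inf,v2:inf,v3:0,v4:2,v5:14,v6:15,v7:inf
step 3: dist = v0:inf,v1:inf,v2:inf,v3:0,v4:2,v5:14,v6:15,v7:inf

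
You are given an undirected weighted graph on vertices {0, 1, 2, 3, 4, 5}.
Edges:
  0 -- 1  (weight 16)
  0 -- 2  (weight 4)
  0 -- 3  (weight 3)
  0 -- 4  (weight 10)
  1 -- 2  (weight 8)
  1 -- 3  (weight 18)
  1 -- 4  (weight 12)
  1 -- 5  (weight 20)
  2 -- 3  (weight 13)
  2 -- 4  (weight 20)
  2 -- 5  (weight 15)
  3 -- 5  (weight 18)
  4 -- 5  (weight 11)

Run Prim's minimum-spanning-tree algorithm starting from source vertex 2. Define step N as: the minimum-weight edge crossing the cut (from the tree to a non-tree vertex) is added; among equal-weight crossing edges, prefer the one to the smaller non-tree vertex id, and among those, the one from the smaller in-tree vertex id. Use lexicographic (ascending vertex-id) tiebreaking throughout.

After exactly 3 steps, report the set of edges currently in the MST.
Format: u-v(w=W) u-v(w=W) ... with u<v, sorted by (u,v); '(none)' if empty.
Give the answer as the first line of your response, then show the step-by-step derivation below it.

0-2(w=4) 0-3(w=3) 1-2(w=8)

step 1: add edge 0-2 (w=4); MST = {0-2(w=4)}
step 2: add edge 0-3 (w=3); MST = {0-2(w=4) 0-3(w=3)}
step 3: add edge 1-2 (w=8); MST = {0-2(w=4) 0-3(w=3) 1-2(w=8)}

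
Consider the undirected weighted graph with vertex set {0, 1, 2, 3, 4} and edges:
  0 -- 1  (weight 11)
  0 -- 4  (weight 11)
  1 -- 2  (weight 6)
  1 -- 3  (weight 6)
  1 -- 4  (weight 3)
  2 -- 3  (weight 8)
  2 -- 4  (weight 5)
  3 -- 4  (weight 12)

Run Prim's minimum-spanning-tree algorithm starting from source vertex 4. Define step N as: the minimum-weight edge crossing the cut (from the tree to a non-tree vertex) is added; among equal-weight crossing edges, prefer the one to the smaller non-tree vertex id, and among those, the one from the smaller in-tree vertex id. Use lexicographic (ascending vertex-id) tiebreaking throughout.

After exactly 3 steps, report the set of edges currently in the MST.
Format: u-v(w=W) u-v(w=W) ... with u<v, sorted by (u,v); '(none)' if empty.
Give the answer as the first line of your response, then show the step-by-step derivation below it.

1-3(w=6) 1-4(w=3) 2-4(w=5)

step 1: add edge 1-4 (w=3); MST = {1-4(w=3)}
step 2: add edge 2-4 (w=5); MST = {1-4(w=3) 2-4(w=5)}
step 3: add edge 1-3 (w=6); MST = {1-3(w=6) 1-4(w=3) 2-4(w=5)}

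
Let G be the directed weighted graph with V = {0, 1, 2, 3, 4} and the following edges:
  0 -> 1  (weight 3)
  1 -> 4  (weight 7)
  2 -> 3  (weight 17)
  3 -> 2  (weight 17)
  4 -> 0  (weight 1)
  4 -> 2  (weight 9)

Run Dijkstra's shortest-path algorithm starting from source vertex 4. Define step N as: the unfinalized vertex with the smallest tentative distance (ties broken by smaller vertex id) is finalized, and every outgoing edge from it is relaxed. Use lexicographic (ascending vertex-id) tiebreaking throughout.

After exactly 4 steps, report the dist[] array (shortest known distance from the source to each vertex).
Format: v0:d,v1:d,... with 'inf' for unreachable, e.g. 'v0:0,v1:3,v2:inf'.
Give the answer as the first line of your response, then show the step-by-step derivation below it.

v0:1,v1:4,v2:9,v3:26,v4:0

step 1: dist = v0:1,v1:inf,v2:9,v3:inf,v4:0
step 2: dist = v0:1,v1:4,v2:9,v3:inf,v4:0
step 3: dist = v0:1,v1:4,v2:9,v3:inf,v4:0
step 4: dist = v0:1,v1:4,v2:9,v3:26,v4:0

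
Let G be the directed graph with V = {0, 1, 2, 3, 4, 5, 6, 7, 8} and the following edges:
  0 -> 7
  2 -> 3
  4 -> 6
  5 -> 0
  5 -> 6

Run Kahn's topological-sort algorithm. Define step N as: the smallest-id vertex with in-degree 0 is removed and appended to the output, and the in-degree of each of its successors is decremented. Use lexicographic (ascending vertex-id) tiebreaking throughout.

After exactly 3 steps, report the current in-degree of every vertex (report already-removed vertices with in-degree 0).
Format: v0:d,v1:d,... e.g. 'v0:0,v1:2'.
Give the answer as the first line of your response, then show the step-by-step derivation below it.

v0:1,v1:0,v2:0,v3:0,v4:0,v5:0,v6:2,v7:1,v8:0

step 1: output 1; order=[1]; indeg=(1,0,0,1,0,0,2,1,0)
step 2: output 2; order=[1,2]; indeg=(1,0,0,0,0,0,2,1,0)
step 3: output 3; order=[1,2,3]; indeg=(1,0,0,0,0,0,2,1,0)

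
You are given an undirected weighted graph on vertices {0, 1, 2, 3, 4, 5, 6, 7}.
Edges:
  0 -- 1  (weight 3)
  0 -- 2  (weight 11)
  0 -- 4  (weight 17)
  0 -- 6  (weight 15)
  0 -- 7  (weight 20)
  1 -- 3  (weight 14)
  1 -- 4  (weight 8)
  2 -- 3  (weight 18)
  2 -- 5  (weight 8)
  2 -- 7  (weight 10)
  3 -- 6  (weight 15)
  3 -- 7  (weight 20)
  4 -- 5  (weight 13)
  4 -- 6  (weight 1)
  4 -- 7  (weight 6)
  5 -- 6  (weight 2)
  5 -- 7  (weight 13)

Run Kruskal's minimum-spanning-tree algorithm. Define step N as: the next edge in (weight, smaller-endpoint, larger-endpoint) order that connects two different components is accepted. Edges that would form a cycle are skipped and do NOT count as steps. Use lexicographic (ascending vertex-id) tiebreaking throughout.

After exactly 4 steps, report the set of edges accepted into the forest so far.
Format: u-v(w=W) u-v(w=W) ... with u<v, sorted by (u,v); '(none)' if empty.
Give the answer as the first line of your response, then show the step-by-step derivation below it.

0-1(w=3) 4-6(w=1) 4-7(w=6) 5-6(w=2)

step 1: add edge 4-6 (w=1); MST = {4-6(w=1)}
step 2: add edge 5-6 (w=2); MST = {4-6(w=1) 5-6(w=2)}
step 3: add edge 0-1 (w=3); MST = {0-1(w=3) 4-6(w=1) 5-6(w=2)}
step 4: add edge 4-7 (w=6); MST = {0-1(w=3) 4-6(w=1) 4-7(w=6) 5-6(w=2)}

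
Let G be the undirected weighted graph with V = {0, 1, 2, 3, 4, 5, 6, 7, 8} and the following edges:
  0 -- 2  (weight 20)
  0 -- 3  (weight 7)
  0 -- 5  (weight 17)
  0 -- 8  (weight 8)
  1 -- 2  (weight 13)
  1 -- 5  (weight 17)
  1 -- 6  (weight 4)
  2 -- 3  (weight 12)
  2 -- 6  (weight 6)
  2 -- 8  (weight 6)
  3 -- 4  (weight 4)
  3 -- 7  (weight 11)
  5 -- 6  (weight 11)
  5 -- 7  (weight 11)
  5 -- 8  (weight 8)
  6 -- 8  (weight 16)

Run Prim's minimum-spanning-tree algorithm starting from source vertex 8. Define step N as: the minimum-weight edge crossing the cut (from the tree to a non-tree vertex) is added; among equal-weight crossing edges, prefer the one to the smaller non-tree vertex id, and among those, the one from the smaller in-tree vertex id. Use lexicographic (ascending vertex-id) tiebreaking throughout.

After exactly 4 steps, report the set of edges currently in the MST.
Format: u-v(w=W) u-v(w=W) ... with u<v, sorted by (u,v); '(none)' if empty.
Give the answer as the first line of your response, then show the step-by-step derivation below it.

0-8(w=8) 1-6(w=4) 2-6(w=6) 2-8(w=6)

step 1: add edge 2-8 (w=6); MST = {2-8(w=6)}
step 2: add edge 2-6 (w=6); MST = {2-6(w=6) 2-8(w=6)}
step 3: add edge 1-6 (w=4); MST = {1-6(w=4) 2-6(w=6) 2-8(w=6)}
step 4: add edge 0-8 (w=8); MST = {0-8(w=8) 1-6(w=4) 2-6(w=6) 2-8(w=6)}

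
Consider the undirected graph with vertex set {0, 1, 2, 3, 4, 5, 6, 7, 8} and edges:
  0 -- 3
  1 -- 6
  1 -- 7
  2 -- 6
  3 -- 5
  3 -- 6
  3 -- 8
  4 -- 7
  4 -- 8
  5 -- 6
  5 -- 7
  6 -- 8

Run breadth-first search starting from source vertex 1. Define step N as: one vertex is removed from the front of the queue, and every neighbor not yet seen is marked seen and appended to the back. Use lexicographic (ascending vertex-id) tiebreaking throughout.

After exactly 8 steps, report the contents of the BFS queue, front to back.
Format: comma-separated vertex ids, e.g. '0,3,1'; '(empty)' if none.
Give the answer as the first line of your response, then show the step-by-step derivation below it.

0

step 1: dequeue 1; queue=[6,7]; order=1
step 2: dequeue 6; queue=[7,2,3,5,8]; order=1,6
step 3: dequeue 7; queue=[2,3,5,8,4]; order=1,6,7
step 4: dequeue 2; queue=[3,5,8,4]; order=1,6,7,2
step 5: dequeue 3; queue=[5,8,4,0]; order=1,6,7,2,3
step 6: dequeue 5; queue=[8,4,0]; order=1,6,7,2,3,5
step 7: dequeue 8; queue=[4,0]; order=1,6,7,2,3,5,8
step 8: dequeue 4; queue=[0]; order=1,6,7,2,3,5,8,4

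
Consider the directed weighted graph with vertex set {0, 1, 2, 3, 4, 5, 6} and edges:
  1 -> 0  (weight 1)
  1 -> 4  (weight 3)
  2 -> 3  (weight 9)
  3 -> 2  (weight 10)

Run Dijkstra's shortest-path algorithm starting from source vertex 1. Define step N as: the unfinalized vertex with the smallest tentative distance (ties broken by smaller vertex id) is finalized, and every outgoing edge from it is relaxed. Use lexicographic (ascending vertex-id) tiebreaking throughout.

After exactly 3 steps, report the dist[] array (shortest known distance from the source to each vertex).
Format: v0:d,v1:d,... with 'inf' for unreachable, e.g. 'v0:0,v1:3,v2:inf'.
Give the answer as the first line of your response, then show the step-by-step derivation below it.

v0:1,v1:0,v2:inf,v3:inf,v4:3,v5:inf,v6:inf

step 1: dist = v0:1,v1:0,v2:inf,v3:inf,v4:3,v5:inf,v6:inf
step 2: dist = v0:1,v1:0,v2:inf,v3:inf,v4:3,v5:inf,v6:inf
step 3: dist = v0:1,v1:0,v2:inf,v3:inf,v4:3,v5:inf,v6:inf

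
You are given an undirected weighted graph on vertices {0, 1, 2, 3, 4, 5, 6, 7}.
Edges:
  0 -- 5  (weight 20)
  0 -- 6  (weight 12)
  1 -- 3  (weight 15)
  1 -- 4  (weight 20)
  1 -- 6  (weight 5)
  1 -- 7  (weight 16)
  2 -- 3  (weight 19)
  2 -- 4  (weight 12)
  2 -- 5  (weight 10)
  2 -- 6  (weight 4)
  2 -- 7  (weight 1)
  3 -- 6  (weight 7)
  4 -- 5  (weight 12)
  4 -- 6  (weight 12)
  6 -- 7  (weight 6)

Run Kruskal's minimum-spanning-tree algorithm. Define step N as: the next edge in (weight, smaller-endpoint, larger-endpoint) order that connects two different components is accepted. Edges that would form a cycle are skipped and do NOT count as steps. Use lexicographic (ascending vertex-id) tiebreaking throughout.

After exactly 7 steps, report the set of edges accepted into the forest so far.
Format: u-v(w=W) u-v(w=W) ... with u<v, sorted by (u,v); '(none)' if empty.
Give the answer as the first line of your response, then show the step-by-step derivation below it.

0-6(w=12) 1-6(w=5) 2-4(w=12) 2-5(w=10) 2-6(w=4) 2-7(w=1) 3-6(w=7)

step 1: add edge 2-7 (w=1); MST = {2-7(w=1)}
step 2: add edge 2-6 (w=4); MST = {2-6(w=4) 2-7(w=1)}
step 3: add edge 1-6 (w=5); MST = {1-6(w=5) 2-6(w=4) 2-7(w=1)}
step 4: add edge 3-6 (w=7); MST = {1-6(w=5) 2-6(w=4) 2-7(w=1) 3-6(w=7)}
step 5: add edge 2-5 (w=10); MST = {1-6(w=5) 2-5(w=10) 2-6(w=4) 2-7(w=1) 3-6(w=7)}
step 6: add edge 0-6 (w=12); MST = {0-6(w=12) 1-6(w=5) 2-5(w=10) 2-6(w=4) 2-7(w=1) 3-6(w=7)}
step 7: add edge 2-4 (w=12); MST = {0-6(w=12) 1-6(w=5) 2-4(w=12) 2-5(w=10) 2-6(w=4) 2-7(w=1) 3-6(w=7)}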